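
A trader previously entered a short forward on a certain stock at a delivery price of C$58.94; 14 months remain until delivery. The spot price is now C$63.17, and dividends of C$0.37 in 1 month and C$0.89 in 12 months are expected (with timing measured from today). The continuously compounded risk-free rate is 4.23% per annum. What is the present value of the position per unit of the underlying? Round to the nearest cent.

PV(remaining dividends) I = 0.37·e^(−0.0423·1/12) + 0.89·e^(−0.0423·12/12) = 1.2218
Current forward F = (S − I)·e^(rT) = (63.17 − 1.2218)·e^(0.0423·14/12) = 61.9482 × 1.050588 = 65.0820
Value (long) = (F − K)·e^(−rT) = (65.0820 − 58.94) × 0.951848 = 5.8463
Short position value = −(long value) = -C$5.85

-C$5.85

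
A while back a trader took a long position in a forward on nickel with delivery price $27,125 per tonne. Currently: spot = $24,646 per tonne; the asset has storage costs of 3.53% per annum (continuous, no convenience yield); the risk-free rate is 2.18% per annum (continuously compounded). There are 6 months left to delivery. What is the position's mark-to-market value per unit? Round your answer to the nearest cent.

Current fair forward for the remaining 6 months: F = S·e^((r + u)·T), (r + u) = 0.0218 + 0.0353 = 0.0571
F = 24646 · e^(0.0571 × 6/12) = 24646 × 1.02896146 = 25359.7841
Value of long forward = (F − K)·e^(−rT) = (25359.7841 − 27125) · e^(−0.0218·6/12)
= -1765.2159 × 0.98915919 = -1746.08

-$1746.08 per tonne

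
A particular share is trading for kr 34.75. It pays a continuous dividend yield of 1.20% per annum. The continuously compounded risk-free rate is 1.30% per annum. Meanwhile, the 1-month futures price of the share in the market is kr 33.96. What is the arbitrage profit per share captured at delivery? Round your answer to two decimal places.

kr 0.79 per share

Fair futures: F* = S·e^(carry·T), with carry = (r − q) = 0.0130 − 0.0120 = 0.0010
F* = 34.75 · e^(0.0010 × 1/12) = 34.75 · e^0.000083 = 34.75 × 1.000083 = kr 34.7529
Market kr 33.96 < fair kr 34.7529: forward underpriced → reverse cash-and-carry (short spot, go long the forward).
At maturity, profit = |F_mkt − F*| = |33.96 − 34.7529| = kr 0.79 per share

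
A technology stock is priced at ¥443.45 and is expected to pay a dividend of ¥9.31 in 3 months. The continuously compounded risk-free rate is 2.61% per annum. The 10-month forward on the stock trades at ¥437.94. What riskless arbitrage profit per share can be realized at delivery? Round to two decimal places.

¥5.81 per share

PV(dividends) I = 9.31·e^(−0.0261·3/12) = 9.2495
Fair forward F* = (S − I)·e^(rT) = (443.45 − 9.2495)·e^0.021750 = 434.2005 × 1.021988 = 443.7477
Market ¥437.94 < fair 443.7477: forward underpriced → reverse cash-and-carry (short the stock, invest proceeds at r, pay the dividends, go long the forward).
Profit at T = |F_mkt − F*| = |437.94 − 443.7477| = ¥5.81 per share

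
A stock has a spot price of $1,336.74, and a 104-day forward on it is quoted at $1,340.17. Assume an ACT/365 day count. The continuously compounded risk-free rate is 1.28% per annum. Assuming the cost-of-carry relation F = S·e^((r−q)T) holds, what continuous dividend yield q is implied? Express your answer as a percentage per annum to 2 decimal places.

From F = S·e^((r−q)T): (r − q) = ln(F/S)/T
ln(1340.17/1336.74) = ln(1.002566) = 0.002563
(r − q) = 0.002563 / (104/365) = 0.008995
q = r − ln(F/S)/T = 0.0128 − 0.008995 = 0.003805
q = 0.38%

0.38%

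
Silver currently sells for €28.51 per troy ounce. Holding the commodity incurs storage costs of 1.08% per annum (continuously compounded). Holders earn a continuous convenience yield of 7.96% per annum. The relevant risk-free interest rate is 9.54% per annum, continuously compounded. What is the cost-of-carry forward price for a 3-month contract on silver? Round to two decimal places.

€28.70 per troy ounce

Net carry = r + u − y = 0.0954 + 0.0108 − 0.0796 = 0.0266
F = S·e^((r+u−y)T) = 28.51 · e^(0.0266 × 3/12) = 28.51 · e^0.006650
= 28.51 × 1.006672 = €28.70 per troy ounce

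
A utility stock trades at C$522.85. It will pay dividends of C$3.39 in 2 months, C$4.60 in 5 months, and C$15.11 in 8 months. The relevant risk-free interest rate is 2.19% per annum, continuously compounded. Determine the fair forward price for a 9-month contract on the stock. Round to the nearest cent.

PV(dividends) I = 3.39·e^(−0.0219·2/12) + 4.60·e^(−0.0219·5/12) + 15.11·e^(−0.0219·8/12)
I = 3.3776 + 4.5582 + 14.8910 = 22.8268
F = (S − I)·e^(rT) = (522.85 − 22.8268) · e^(0.0219·9/12)
= 500.0232 · e^0.016425 = 500.0232 × 1.016561 = C$508.30

C$508.30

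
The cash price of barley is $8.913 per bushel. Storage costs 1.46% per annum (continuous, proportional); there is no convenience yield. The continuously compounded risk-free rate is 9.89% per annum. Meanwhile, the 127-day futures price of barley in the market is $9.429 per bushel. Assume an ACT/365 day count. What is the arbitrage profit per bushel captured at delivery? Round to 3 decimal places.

Fair futures: F* = S·e^(carry·T), with carry = (r + u) = 0.0989 + 0.0146 = 0.1135
F* = 8.913 · e^(0.1135 × 127/365) = 8.913 · e^0.039492 = 8.913 × 1.040282 = $9.2720
Market $9.429 > fair $9.2720: forward overpriced → cash-and-carry (buy spot, short the forward).
At maturity, profit = |F_mkt − F*| = |9.429 − 9.2720| = $0.157 per bushel

$0.157 per bushel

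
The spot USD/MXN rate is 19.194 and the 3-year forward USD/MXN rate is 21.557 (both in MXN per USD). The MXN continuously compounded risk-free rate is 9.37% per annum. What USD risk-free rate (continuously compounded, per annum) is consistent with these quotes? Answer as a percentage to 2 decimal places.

F = S·e^((r_MXN − r_USD)T) ⇒ r_USD = r_MXN − ln(F/S)/T
ln(21.557/19.194) = 0.116103; /(3) = 0.038701
r_USD = 0.0937 − 0.038701 = 0.054999
r_USD = 5.50%

5.50%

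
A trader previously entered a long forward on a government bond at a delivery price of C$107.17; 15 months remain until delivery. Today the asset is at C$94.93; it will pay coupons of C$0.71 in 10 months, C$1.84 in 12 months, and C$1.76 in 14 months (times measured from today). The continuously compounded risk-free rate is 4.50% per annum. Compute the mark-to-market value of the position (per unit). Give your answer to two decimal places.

-C$10.49

PV(remaining coupons) I = 0.71·e^(−0.0450·10/12) + 1.84·e^(−0.0450·12/12) + 1.76·e^(−0.0450·14/12) = 4.1129
Current forward F = (S − I)·e^(rT) = (94.93 − 4.1129)·e^(0.0450·15/12) = 90.8171 × 1.057862 = 96.0720
Value (long) = (F − K)·e^(−rT) = (96.0720 − 107.17) × 0.945303 = -10.4910
Value = -C$10.49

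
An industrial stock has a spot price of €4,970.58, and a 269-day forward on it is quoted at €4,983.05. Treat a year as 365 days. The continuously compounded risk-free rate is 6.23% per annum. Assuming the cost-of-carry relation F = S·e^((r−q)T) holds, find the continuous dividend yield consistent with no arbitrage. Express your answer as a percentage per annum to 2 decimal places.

5.89%

From F = S·e^((r−q)T): (r − q) = ln(F/S)/T
ln(4983.05/4970.58) = ln(1.002509) = 0.002506
(r − q) = 0.002506 / (269/365) = 0.003400
q = r − ln(F/S)/T = 0.0623 − 0.003400 = 0.058900
q = 5.89%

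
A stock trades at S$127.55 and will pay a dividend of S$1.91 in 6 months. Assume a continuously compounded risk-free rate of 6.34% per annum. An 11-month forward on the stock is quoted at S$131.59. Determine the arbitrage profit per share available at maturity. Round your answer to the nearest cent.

PV(dividends) I = 1.91·e^(−0.0634·6/12) = 1.8504
Fair forward F* = (S − I)·e^(rT) = (127.55 − 1.8504)·e^0.058117 = 125.6996 × 1.059839 = 133.2213
Market S$131.59 < fair 133.2213: forward underpriced → reverse cash-and-carry (short the stock, invest proceeds at r, pay the dividends, go long the forward).
Profit at T = |F_mkt − F*| = |131.59 − 133.2213| = S$1.63 per share

S$1.63 per share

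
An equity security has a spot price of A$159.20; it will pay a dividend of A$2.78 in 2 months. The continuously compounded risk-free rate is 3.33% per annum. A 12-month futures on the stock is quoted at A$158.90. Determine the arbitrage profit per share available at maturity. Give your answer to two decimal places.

A$2.83 per share

PV(dividends) I = 2.78·e^(−0.0333·2/12) = 2.7646
Fair futures F* = (S − I)·e^(rT) = (159.20 − 2.7646)·e^0.033300 = 156.4354 × 1.033861 = 161.7325
Market A$158.90 < fair 161.7325: forward underpriced → reverse cash-and-carry (short the stock, invest proceeds at r, pay the dividends, go long the forward).
Profit at T = |F_mkt − F*| = |158.90 − 161.7325| = A$2.83 per share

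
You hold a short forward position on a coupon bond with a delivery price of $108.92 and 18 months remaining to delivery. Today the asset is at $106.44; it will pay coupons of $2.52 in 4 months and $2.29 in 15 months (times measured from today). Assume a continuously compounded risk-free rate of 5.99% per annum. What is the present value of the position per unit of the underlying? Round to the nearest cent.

PV(remaining coupons) I = 2.52·e^(−0.0599·4/12) + 2.29·e^(−0.0599·15/12) = 4.5950
Current forward F = (S − I)·e^(rT) = (106.44 − 4.5950)·e^(0.0599·18/12) = 101.8450 × 1.094010 = 111.4194
Value (long) = (F − K)·e^(−rT) = (111.4194 − 108.92) × 0.914068 = 2.2846
Short position value = −(long value) = -$2.28

-$2.28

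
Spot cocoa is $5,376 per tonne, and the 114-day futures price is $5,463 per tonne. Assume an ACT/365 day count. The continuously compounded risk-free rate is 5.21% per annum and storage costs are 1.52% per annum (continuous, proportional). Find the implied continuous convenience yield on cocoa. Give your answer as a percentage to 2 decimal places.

1.59%

F = S·e^((r+u−y)T) ⇒ (r+u−y) = ln(F/S)/T
ln(5463/5376) = 0.016053; /T ⇒ 0.051398
y = r + u − ln(F/S)/T = 0.0521 + 0.0152 − 0.051398 = 0.015902
y = 1.59%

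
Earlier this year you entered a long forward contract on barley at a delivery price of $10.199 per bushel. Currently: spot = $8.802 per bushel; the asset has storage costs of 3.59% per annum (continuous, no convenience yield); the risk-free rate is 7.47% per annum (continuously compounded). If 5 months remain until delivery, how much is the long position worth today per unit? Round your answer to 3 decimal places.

-$0.952 per bushel

Current fair forward for the remaining 5 months: F = S·e^((r + u)·T), (r + u) = 0.0747 + 0.0359 = 0.1106
F = 8.802 · e^(0.1106 × 5/12) = 8.802 × 1.047162 = 9.2171
Value of long forward = (F − K)·e^(−rT) = (9.2171 − 10.199) · e^(−0.0747·5/12)
= -0.9819 × 0.969354 = -0.952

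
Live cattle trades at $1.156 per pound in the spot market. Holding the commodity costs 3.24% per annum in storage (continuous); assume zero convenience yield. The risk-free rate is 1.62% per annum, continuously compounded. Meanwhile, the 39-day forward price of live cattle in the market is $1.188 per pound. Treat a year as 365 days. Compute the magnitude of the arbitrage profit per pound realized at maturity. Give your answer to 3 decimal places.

Fair forward: F* = S·e^(carry·T), with carry = (r + u) = 0.0162 + 0.0324 = 0.0486
F* = 1.156 · e^(0.0486 × 39/365) = 1.156 · e^0.005193 = 1.156 × 1.005207 = $1.1620
Market $1.188 > fair $1.1620: forward overpriced → cash-and-carry (buy spot, short the forward).
At maturity, profit = |F_mkt − F*| = |1.188 − 1.1620| = $0.026 per pound

$0.026 per pound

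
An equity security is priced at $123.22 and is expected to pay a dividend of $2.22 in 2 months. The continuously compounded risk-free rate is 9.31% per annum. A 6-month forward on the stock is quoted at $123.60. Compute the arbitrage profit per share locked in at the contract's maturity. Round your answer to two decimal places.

PV(dividends) I = 2.22·e^(−0.0931·2/12) = 2.1858
Fair forward F* = (S − I)·e^(rT) = (123.22 − 2.1858)·e^0.046550 = 121.0342 × 1.047650 = 126.8015
Market $123.60 < fair 126.8015: forward underpriced → reverse cash-and-carry (short the stock, invest proceeds at r, pay the dividends, go long the forward).
Profit at T = |F_mkt − F*| = |123.60 − 126.8015| = $3.20 per share

$3.20 per share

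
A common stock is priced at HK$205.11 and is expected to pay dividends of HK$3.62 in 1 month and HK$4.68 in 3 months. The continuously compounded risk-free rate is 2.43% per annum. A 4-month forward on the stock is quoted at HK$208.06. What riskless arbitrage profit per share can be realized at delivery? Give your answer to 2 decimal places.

PV(dividends) I = 3.62·e^(−0.0243·1/12) + 4.68·e^(−0.0243·3/12) = 8.2643
Fair forward F* = (S − I)·e^(rT) = (205.11 − 8.2643)·e^0.008100 = 196.8457 × 1.008133 = 198.4466
Market HK$208.06 > fair 198.4466: forward overpriced → cash-and-carry (borrow at r, buy the stock and collect the dividends, short the forward).
Profit at T = |F_mkt − F*| = |208.06 − 198.4466| = HK$9.61 per share

HK$9.61 per share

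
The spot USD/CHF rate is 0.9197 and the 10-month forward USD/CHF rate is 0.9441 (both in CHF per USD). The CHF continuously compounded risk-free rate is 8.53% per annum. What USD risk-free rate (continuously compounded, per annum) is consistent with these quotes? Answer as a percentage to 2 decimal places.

5.39%

F = S·e^((r_CHF − r_USD)T) ⇒ r_USD = r_CHF − ln(F/S)/T
ln(0.9441/0.9197) = 0.026185; /(10/12) = 0.031422
r_USD = 0.0853 − 0.031422 = 0.053878
r_USD = 5.39%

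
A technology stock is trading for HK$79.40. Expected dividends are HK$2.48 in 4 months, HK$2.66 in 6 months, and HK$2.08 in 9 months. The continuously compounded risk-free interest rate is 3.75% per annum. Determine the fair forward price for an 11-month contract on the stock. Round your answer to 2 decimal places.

PV(dividends) I = 2.48·e^(−0.0375·4/12) + 2.66·e^(−0.0375·6/12) + 2.08·e^(−0.0375·9/12)
I = 2.4492 + 2.6106 + 2.0223 = 7.0821
F = (S − I)·e^(rT) = (79.40 − 7.0821) · e^(0.0375·11/12)
= 72.3179 · e^0.034375 = 72.3179 × 1.034973 = HK$74.85

HK$74.85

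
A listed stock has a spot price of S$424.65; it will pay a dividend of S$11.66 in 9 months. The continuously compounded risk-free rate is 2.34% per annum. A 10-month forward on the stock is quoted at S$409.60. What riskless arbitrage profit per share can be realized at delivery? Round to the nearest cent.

PV(dividends) I = 11.66·e^(−0.0234·9/12) = 11.4572
Fair forward F* = (S − I)·e^(rT) = (424.65 − 11.4572)·e^0.019500 = 413.1928 × 1.019691 = 421.3290
Market S$409.60 < fair 421.3290: forward underpriced → reverse cash-and-carry (short the stock, invest proceeds at r, pay the dividends, go long the forward).
Profit at T = |F_mkt − F*| = |409.60 − 421.3290| = S$11.73 per share

S$11.73 per share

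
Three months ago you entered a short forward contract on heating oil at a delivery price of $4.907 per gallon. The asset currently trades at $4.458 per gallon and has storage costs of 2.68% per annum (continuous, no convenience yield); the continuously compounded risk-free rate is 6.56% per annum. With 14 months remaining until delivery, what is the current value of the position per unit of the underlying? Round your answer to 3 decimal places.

-$0.054 per gallon

Current fair forward for the remaining 14 months: F = S·e^((r + u)·T), (r + u) = 0.0656 + 0.0268 = 0.0924
F = 4.458 · e^(0.0924 × 14/12) = 4.458 × 1.113825 = 4.9654
Value of long forward = (F − K)·e^(−rT) = (4.9654 − 4.907) · e^(−0.0656·14/12)
= 0.0584 × 0.926322 = 0.054
Short position value = −(long value) = -$0.054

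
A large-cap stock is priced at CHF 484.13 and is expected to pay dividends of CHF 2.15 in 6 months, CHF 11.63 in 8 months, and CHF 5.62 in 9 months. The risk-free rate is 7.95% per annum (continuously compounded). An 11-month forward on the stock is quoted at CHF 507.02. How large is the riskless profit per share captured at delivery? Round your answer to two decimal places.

PV(dividends) I = 2.15·e^(−0.0795·6/12) + 11.63·e^(−0.0795·8/12) + 5.62·e^(−0.0795·9/12) = 18.3906
Fair forward F* = (S − I)·e^(rT) = (484.13 − 18.3906)·e^0.072875 = 465.7394 × 1.075596 = 500.9474
Market CHF 507.02 > fair 500.9474: forward overpriced → cash-and-carry (borrow at r, buy the stock and collect the dividends, short the forward).
Profit at T = |F_mkt − F*| = |507.02 − 500.9474| = CHF 6.07 per share

CHF 6.07 per share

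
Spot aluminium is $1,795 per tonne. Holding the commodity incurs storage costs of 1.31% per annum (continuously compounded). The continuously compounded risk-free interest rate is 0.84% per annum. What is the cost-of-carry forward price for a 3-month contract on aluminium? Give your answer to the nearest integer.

$1,805 per tonne

Net carry = r + u − y = 0.0084 + 0.0131 − 0.0000 = 0.0215
F = S·e^((r+u−y)T) = 1795 · e^(0.0215 × 3/12) = 1795 · e^0.005375
= 1795 × 1.005389 = $1,805 per tonne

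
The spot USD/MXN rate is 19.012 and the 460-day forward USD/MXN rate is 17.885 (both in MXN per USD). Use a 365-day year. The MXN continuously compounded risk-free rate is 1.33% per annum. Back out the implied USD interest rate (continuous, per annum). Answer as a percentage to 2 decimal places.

6.18%

F = S·e^((r_MXN − r_USD)T) ⇒ r_USD = r_MXN − ln(F/S)/T
ln(17.885/19.012) = -0.061108; /(460/365) = -0.048488
r_USD = 0.0133 + 0.048488 = 0.061788
r_USD = 6.18%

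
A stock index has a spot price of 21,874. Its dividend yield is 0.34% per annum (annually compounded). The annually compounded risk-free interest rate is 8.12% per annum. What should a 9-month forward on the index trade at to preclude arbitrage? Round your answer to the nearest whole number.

23,134

F = S · (1+r)^T / (1+q)^T
= 21874 × 1.060302 / 1.002549 = 21874 × 1.057606
F = 23,134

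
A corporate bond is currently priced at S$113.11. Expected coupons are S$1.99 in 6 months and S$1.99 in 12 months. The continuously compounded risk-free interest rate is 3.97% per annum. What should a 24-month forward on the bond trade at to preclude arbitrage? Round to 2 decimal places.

PV(coupons) I = 1.99·e^(−0.0397·6/12) + 1.99·e^(−0.0397·12/12)
I = 1.9509 + 1.9125 = 3.8634
F = (S − I)·e^(rT) = (113.11 − 3.8634) · e^(0.0397·24/12)
= 109.2466 · e^0.079400 = 109.2466 × 1.082637 = S$118.27

S$118.27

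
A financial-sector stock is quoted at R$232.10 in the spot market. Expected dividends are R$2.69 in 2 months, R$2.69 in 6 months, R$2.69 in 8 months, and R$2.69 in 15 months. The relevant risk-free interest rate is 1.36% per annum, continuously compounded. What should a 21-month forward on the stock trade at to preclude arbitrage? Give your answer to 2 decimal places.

R$226.77

PV(dividends) I = 2.69·e^(−0.0136·2/12) + 2.69·e^(−0.0136·6/12) + 2.69·e^(−0.0136·8/12) + 2.69·e^(−0.0136·15/12)
I = 2.6839 + 2.6718 + 2.6657 + 2.6447 = 10.6661
F = (S − I)·e^(rT) = (232.10 − 10.6661) · e^(0.0136·21/12)
= 221.4339 · e^0.023800 = 221.4339 × 1.024085 = R$226.77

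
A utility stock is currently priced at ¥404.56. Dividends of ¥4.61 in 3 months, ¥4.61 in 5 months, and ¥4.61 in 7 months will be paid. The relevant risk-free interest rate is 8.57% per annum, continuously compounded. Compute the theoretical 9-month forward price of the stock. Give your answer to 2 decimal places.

¥417.19

PV(dividends) I = 4.61·e^(−0.0857·3/12) + 4.61·e^(−0.0857·5/12) + 4.61·e^(−0.0857·7/12)
I = 4.5123 + 4.4483 + 4.3852 = 13.3458
F = (S − I)·e^(rT) = (404.56 − 13.3458) · e^(0.0857·9/12)
= 391.2142 · e^0.064275 = 391.2142 × 1.066386 = ¥417.19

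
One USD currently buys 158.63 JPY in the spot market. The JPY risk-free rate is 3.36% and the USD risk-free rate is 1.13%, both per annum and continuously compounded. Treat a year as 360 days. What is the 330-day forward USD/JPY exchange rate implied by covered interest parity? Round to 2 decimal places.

F = S·e^((r_JPY − r_USD)T) = 158.63 · e^((0.0336 − 0.0113) × 330/360)
= 158.63 · e^0.020442 = 158.63 × 1.020652
F = 161.91 JPY per USD

161.91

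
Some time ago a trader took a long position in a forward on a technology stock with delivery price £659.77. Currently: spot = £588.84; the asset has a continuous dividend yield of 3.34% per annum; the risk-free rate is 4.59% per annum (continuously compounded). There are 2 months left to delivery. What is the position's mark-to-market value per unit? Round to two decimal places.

Current fair forward for the remaining 2 months: F = S·e^((r − q)·T), (r − q) = 0.0459 − 0.0334 = 0.0125
F = 588.84 · e^(0.0125 × 2/12) = 588.84 × 1.002086 = 590.0683
Value of long forward = (F − K)·e^(−rT) = (590.0683 − 659.77) · e^(−0.0459·2/12)
= -69.7017 × 0.992379 = -69.17

-£69.17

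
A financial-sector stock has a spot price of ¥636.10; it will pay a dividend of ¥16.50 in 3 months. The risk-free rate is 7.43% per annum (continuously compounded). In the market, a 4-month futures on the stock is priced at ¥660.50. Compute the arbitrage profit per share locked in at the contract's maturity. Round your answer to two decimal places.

¥25.05 per share

PV(dividends) I = 16.50·e^(−0.0743·3/12) = 16.1963
Fair futures F* = (S − I)·e^(rT) = (636.10 − 16.1963)·e^0.024767 = 619.9037 × 1.025076 = 635.4484
Market ¥660.50 > fair 635.4484: forward overpriced → cash-and-carry (borrow at r, buy the stock and collect the dividends, short the forward).
Profit at T = |F_mkt − F*| = |660.50 − 635.4484| = ¥25.05 per share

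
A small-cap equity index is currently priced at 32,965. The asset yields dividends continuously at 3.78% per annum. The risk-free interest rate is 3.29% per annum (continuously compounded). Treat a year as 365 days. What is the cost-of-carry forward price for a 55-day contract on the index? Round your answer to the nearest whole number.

32,941

F = S·e^((r − q)T) = 32965 · e^((0.0329 − 0.0378) × 55/365)
= 32965 · e^-0.000738 = 32965 × 0.999262
F = 32,941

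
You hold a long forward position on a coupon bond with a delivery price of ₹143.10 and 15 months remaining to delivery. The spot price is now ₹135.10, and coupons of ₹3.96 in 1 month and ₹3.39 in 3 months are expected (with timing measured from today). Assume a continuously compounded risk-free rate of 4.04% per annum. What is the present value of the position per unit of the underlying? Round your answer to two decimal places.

PV(remaining coupons) I = 3.96·e^(−0.0404·1/12) + 3.39·e^(−0.0404·3/12) = 7.3026
Current forward F = (S − I)·e^(rT) = (135.10 − 7.3026)·e^(0.0404·15/12) = 127.7974 × 1.051797 = 134.4169
Value (long) = (F − K)·e^(−rT) = (134.4169 − 143.10) × 0.950754 = -8.2555
Value = -₹8.26

-₹8.26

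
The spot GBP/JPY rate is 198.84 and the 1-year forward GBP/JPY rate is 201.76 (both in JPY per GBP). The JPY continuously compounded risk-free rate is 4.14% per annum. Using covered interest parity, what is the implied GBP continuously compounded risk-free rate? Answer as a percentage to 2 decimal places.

2.68%

F = S·e^((r_JPY − r_GBP)T) ⇒ r_GBP = r_JPY − ln(F/S)/T
ln(201.76/198.84) = 0.014578; /(1) = 0.014578
r_GBP = 0.0414 − 0.014578 = 0.026822
r_GBP = 2.68%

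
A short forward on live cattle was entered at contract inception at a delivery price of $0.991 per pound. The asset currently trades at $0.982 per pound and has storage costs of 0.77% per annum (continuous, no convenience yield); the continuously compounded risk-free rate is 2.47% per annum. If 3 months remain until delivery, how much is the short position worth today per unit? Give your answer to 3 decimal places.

$0.001 per pound

Current fair forward for the remaining 3 months: F = S·e^((r + u)·T), (r + u) = 0.0247 + 0.0077 = 0.0324
F = 0.982 · e^(0.0324 × 3/12) = 0.982 × 1.008133 = 0.9900
Value of long forward = (F − K)·e^(−rT) = (0.9900 − 0.991) · e^(−0.0247·3/12)
= -0.0010 × 0.993844 = -0.001
Short position value = −(long value) = $0.001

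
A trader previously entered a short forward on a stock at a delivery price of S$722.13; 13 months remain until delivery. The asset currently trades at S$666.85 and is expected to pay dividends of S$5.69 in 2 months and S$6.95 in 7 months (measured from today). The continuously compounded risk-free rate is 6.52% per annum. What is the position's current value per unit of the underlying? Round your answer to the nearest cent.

PV(remaining dividends) I = 5.69·e^(−0.0652·2/12) + 6.95·e^(−0.0652·7/12) = 12.3191
Current forward F = (S − I)·e^(rT) = (666.85 − 12.3191)·e^(0.0652·13/12) = 654.5309 × 1.073188 = 702.4347
Value (long) = (F − K)·e^(−rT) = (702.4347 − 722.13) × 0.931803 = -18.3521
Short position value = −(long value) = S$18.35

S$18.35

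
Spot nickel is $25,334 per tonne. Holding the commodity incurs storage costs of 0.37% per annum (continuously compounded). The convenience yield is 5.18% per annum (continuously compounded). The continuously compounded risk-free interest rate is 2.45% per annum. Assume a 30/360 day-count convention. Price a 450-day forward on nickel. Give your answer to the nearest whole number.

$24,598 per tonne

Net carry = r + u − y = 0.0245 + 0.0037 − 0.0518 = -0.0236
F = S·e^((r+u−y)T) = 25334 · e^(-0.0236 × 450/360) = 25334 · e^-0.029500
= 25334 × 0.970931 = $24,598 per tonne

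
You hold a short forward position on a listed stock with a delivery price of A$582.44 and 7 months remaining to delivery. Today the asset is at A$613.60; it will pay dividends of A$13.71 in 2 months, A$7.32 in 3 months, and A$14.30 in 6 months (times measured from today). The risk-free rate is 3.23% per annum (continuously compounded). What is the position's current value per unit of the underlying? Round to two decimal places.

-A$7.06

PV(remaining dividends) I = 13.71·e^(−0.0323·2/12) + 7.32·e^(−0.0323·3/12) + 14.30·e^(−0.0323·6/12) = 34.9684
Current forward F = (S − I)·e^(rT) = (613.60 − 34.9684)·e^(0.0323·7/12) = 578.6316 × 1.019020 = 589.6372
Value (long) = (F − K)·e^(−rT) = (589.6372 − 582.44) × 0.981335 = 7.0629
Short position value = −(long value) = -A$7.06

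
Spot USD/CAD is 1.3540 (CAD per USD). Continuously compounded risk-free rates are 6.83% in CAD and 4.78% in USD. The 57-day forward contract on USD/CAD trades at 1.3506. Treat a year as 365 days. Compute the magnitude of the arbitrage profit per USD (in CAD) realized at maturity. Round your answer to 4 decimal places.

0.0077 per USD (in CAD)

Fair forward: F* = S·e^(carry·T), with carry = (r_CAD − r_USD) = 0.0683 − 0.0478 = 0.0205
F* = 1.3540 · e^(0.0205 × 57/365) = 1.3540 · e^0.003201 = 1.3540 × 1.003206 = 1.3583
Market 1.3506 < fair 1.3583: forward underpriced → reverse cash-and-carry (short spot, go long the forward).
At maturity, profit = |F_mkt − F*| = |1.3506 − 1.3583| = 0.0077 per USD (in CAD)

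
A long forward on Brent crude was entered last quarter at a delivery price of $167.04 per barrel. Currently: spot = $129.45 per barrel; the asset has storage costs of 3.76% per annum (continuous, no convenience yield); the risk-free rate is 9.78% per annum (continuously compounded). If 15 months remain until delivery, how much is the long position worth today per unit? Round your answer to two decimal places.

Current fair forward for the remaining 15 months: F = S·e^((r + u)·T), (r + u) = 0.0978 + 0.0376 = 0.1354
F = 129.45 · e^(0.1354 × 15/12) = 129.45 × 1.184416 = 153.3227
Value of long forward = (F − K)·e^(−rT) = (153.3227 − 167.04) · e^(−0.0978·15/12)
= -13.7173 × 0.884927 = -12.14

-$12.14 per barrel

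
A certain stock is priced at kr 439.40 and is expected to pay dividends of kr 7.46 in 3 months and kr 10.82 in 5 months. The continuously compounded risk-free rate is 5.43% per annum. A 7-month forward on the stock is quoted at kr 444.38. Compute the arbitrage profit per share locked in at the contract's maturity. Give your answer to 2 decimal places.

PV(dividends) I = 7.46·e^(−0.0543·3/12) + 10.82·e^(−0.0543·5/12) = 17.9374
Fair forward F* = (S − I)·e^(rT) = (439.40 − 17.9374)·e^0.031675 = 421.4626 × 1.032182 = 435.0261
Market kr 444.38 > fair 435.0261: forward overpriced → cash-and-carry (borrow at r, buy the stock and collect the dividends, short the forward).
Profit at T = |F_mkt − F*| = |444.38 − 435.0261| = kr 9.35 per share

kr 9.35 per share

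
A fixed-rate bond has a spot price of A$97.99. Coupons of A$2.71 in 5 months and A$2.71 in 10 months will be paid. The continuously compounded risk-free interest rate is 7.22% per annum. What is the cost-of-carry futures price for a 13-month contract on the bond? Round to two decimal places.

A$100.36

PV(coupons) I = 2.71·e^(−0.0722·5/12) + 2.71·e^(−0.0722·10/12)
I = 2.6297 + 2.5518 = 5.1815
F = (S − I)·e^(rT) = (97.99 − 5.1815) · e^(0.0722·13/12)
= 92.8085 · e^0.078217 = 92.8085 × 1.081357 = A$100.36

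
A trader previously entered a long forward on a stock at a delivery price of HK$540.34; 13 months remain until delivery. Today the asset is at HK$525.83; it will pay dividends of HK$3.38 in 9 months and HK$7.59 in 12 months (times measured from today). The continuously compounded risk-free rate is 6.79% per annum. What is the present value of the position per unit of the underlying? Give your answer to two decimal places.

PV(remaining dividends) I = 3.38·e^(−0.0679·9/12) + 7.59·e^(−0.0679·12/12) = 10.3039
Current forward F = (S − I)·e^(rT) = (525.83 − 10.3039)·e^(0.0679·13/12) = 515.5261 × 1.076331 = 554.8767
Value (long) = (F − K)·e^(−rT) = (554.8767 − 540.34) × 0.929082 = 13.5058
Value = HK$13.51

HK$13.51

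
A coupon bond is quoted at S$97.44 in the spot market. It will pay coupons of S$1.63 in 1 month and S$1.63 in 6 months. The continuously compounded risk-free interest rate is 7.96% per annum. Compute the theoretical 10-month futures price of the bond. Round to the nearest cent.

PV(coupons) I = 1.63·e^(−0.0796·1/12) + 1.63·e^(−0.0796·6/12)
I = 1.6192 + 1.5664 = 3.1856
F = (S − I)·e^(rT) = (97.44 − 3.1856) · e^(0.0796·10/12)
= 94.2544 · e^0.066333 = 94.2544 × 1.068582 = S$100.72

S$100.72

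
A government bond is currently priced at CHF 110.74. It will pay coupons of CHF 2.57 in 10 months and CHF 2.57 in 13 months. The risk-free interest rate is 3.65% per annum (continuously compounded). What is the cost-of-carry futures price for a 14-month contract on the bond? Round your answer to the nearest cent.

CHF 110.38

PV(coupons) I = 2.57·e^(−0.0365·10/12) + 2.57·e^(−0.0365·13/12)
I = 2.4930 + 2.4704 = 4.9634
F = (S − I)·e^(rT) = (110.74 − 4.9634) · e^(0.0365·14/12)
= 105.7766 · e^0.042583 = 105.7766 × 1.043503 = CHF 110.38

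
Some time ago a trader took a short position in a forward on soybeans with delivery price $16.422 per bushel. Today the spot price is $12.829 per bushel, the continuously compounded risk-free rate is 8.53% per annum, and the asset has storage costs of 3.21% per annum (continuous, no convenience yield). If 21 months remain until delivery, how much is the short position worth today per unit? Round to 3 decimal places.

Current fair forward for the remaining 21 months: F = S·e^((r + u)·T), (r + u) = 0.0853 + 0.0321 = 0.1174
F = 12.829 · e^(0.1174 × 21/12) = 12.829 × 1.228078 = 15.7550
Value of long forward = (F − K)·e^(−rT) = (15.7550 − 16.422) · e^(−0.0853·21/12)
= -0.6670 × 0.861332 = -0.575
Short position value = −(long value) = $0.575

$0.575 per bushel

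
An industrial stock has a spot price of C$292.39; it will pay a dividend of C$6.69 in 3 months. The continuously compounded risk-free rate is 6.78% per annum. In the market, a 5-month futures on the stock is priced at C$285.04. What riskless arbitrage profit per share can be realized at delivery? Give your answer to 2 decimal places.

PV(dividends) I = 6.69·e^(−0.0678·3/12) = 6.5776
Fair futures F* = (S − I)·e^(rT) = (292.39 − 6.5776)·e^0.028250 = 285.8124 × 1.028653 = 294.0018
Market C$285.04 < fair 294.0018: forward underpriced → reverse cash-and-carry (short the stock, invest proceeds at r, pay the dividends, go long the forward).
Profit at T = |F_mkt − F*| = |285.04 − 294.0018| = C$8.96 per share

C$8.96 per share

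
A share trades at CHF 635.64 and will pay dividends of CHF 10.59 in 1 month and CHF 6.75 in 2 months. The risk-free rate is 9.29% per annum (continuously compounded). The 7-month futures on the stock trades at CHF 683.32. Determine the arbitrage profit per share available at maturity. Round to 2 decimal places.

CHF 30.39 per share

PV(dividends) I = 10.59·e^(−0.0929·1/12) + 6.75·e^(−0.0929·2/12) = 17.1546
Fair futures F* = (S − I)·e^(rT) = (635.64 − 17.1546)·e^0.054192 = 618.4854 × 1.055687 = 652.9270
Market CHF 683.32 > fair 652.9270: forward overpriced → cash-and-carry (borrow at r, buy the stock and collect the dividends, short the forward).
Profit at T = |F_mkt − F*| = |683.32 − 652.9270| = CHF 30.39 per share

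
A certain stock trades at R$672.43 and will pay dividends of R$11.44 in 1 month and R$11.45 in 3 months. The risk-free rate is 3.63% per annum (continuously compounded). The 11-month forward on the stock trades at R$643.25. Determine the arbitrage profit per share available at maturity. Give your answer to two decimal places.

R$28.41 per share

PV(dividends) I = 11.44·e^(−0.0363·1/12) + 11.45·e^(−0.0363·3/12) = 22.7520
Fair forward F* = (S − I)·e^(rT) = (672.43 − 22.7520)·e^0.033275 = 649.6780 × 1.033835 = 671.6599
Market R$643.25 < fair 671.6599: forward underpriced → reverse cash-and-carry (short the stock, invest proceeds at r, pay the dividends, go long the forward).
Profit at T = |F_mkt − F*| = |643.25 − 671.6599| = R$28.41 per share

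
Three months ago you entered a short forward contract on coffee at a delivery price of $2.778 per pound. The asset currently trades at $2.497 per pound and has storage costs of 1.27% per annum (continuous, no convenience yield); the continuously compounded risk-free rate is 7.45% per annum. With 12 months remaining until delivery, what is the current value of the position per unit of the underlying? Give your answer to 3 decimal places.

$0.050 per pound

Current fair forward for the remaining 12 months: F = S·e^((r + u)·T), (r + u) = 0.0745 + 0.0127 = 0.0872
F = 2.497 · e^(0.0872 × 12/12) = 2.497 × 1.091115 = 2.7245
Value of long forward = (F − K)·e^(−rT) = (2.7245 − 2.778) · e^(−0.0745·12/12)
= -0.0535 × 0.928207 = -0.050
Short position value = −(long value) = $0.050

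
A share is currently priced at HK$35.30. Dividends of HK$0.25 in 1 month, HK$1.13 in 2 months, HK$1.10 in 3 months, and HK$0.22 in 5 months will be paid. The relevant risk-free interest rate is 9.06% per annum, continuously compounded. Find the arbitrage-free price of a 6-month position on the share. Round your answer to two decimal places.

HK$34.16

PV(dividends) I = 0.25·e^(−0.0906·1/12) + 1.13·e^(−0.0906·2/12) + 1.10·e^(−0.0906·3/12) + 0.22·e^(−0.0906·5/12)
I = 0.2481 + 1.1131 + 1.0754 + 0.2118 = 2.6484
F = (S − I)·e^(rT) = (35.30 − 2.6484) · e^(0.0906·6/12)
= 32.6516 · e^0.045300 = 32.6516 × 1.046342 = HK$34.16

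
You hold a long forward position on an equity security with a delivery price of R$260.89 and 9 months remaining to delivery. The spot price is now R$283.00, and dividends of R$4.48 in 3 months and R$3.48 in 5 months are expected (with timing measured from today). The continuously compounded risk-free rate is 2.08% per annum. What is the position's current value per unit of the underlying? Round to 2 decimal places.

R$18.24

PV(remaining dividends) I = 4.48·e^(−0.0208·3/12) + 3.48·e^(−0.0208·5/12) = 7.9067
Current forward F = (S − I)·e^(rT) = (283.00 − 7.9067)·e^(0.0208·9/12) = 275.0933 × 1.015722 = 279.4183
Value (long) = (F − K)·e^(−rT) = (279.4183 − 260.89) × 0.984521 = 18.2415
Value = R$18.24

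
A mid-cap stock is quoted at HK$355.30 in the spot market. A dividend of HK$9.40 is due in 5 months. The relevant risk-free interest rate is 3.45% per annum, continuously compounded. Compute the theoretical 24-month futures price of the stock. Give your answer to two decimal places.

HK$370.75

PV(dividends) I = 9.40·e^(−0.0345·5/12)
I = 9.2658
F = (S − I)·e^(rT) = (355.30 − 9.2658) · e^(0.0345·24/12)
= 346.0342 · e^0.069000 = 346.0342 × 1.071436 = HK$370.75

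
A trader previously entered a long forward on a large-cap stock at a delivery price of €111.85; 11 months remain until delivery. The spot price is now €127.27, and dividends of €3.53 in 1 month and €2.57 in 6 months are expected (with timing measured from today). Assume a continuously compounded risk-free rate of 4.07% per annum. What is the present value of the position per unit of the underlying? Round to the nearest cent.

PV(remaining dividends) I = 3.53·e^(−0.0407·1/12) + 2.57·e^(−0.0407·6/12) = 6.0363
Current forward F = (S − I)·e^(rT) = (127.27 − 6.0363)·e^(0.0407·11/12) = 121.2337 × 1.038013 = 125.8422
Value (long) = (F − K)·e^(−rT) = (125.8422 − 111.85) × 0.963379 = 13.4798
Value = €13.48

€13.48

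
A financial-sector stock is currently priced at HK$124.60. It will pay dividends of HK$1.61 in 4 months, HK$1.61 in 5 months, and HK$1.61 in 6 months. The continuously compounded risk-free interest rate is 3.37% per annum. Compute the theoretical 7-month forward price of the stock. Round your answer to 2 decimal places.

HK$122.22

PV(dividends) I = 1.61·e^(−0.0337·4/12) + 1.61·e^(−0.0337·5/12) + 1.61·e^(−0.0337·6/12)
I = 1.5920 + 1.5876 + 1.5831 = 4.7627
F = (S − I)·e^(rT) = (124.60 − 4.7627) · e^(0.0337·7/12)
= 119.8373 · e^0.019658 = 119.8373 × 1.019852 = HK$122.22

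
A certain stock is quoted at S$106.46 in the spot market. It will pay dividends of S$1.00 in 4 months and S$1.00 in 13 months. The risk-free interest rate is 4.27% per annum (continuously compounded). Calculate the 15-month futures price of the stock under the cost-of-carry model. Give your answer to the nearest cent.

PV(dividends) I = 1.00·e^(−0.0427·4/12) + 1.00·e^(−0.0427·13/12)
I = 0.9859 + 0.9548 = 1.9407
F = (S − I)·e^(rT) = (106.46 − 1.9407) · e^(0.0427·15/12)
= 104.5193 · e^0.053375 = 104.5193 × 1.054825 = S$110.25

S$110.25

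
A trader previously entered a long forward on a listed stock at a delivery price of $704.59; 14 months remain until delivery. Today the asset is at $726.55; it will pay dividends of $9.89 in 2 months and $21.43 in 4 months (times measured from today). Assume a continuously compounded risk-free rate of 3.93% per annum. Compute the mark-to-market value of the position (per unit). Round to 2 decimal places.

PV(remaining dividends) I = 9.89·e^(−0.0393·2/12) + 21.43·e^(−0.0393·4/12) = 30.9765
Current forward F = (S − I)·e^(rT) = (726.55 − 30.9765)·e^(0.0393·14/12) = 695.5735 × 1.046917 = 728.2077
Value (long) = (F − K)·e^(−rT) = (728.2077 − 704.59) × 0.955185 = 22.5593
Value = $22.56

$22.56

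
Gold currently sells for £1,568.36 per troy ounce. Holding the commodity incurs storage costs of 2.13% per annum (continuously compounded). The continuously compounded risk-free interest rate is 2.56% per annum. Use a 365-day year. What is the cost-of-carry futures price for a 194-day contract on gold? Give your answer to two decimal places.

£1,607.95 per troy ounce

Net carry = r + u − y = 0.0256 + 0.0213 − 0.0000 = 0.0469
F = S·e^((r+u−y)T) = 1568.36 · e^(0.0469 × 194/365) = 1568.36 · e^0.02492767
= 1568.36 × 1.02524096 = £1,607.95 per troy ounce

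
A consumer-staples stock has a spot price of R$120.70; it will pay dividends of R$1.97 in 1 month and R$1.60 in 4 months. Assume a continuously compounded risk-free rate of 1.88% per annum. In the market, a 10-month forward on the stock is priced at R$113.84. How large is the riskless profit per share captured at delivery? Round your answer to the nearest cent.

PV(dividends) I = 1.97·e^(−0.0188·1/12) + 1.60·e^(−0.0188·4/12) = 3.5569
Fair forward F* = (S − I)·e^(rT) = (120.70 − 3.5569)·e^0.015667 = 117.1431 × 1.015790 = 118.9928
Market R$113.84 < fair 118.9928: forward underpriced → reverse cash-and-carry (short the stock, invest proceeds at r, pay the dividends, go long the forward).
Profit at T = |F_mkt − F*| = |113.84 − 118.9928| = R$5.15 per share

R$5.15 per share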